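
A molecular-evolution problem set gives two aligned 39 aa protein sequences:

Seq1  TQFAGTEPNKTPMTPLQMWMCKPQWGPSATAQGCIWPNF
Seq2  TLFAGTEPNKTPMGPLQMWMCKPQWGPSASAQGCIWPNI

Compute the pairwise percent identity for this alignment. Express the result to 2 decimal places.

89.74%

Mismatches occur at site 2 (Q↔L), site 14 (T↔G), site 30 (T↔S), site 39 (F↔I).
35 of the 39 sites match, so the percent identity is 35/39 × 100 = 89.74%.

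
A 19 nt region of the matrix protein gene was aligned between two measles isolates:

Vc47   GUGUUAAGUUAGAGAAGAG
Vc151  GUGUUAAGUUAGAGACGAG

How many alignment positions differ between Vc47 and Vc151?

1

The sequences differ at position 16 (A/C).
That gives 1 mismatch out of 19 aligned sites, so the Hamming distance is 1.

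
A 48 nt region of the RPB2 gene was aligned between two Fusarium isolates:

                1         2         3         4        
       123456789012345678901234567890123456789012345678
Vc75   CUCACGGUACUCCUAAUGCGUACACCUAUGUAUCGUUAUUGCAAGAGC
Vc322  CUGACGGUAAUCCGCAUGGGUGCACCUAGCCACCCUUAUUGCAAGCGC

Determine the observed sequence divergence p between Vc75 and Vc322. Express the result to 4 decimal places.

Differing sites — 3:C/G; 10:C/A; 14:U/G; 15:A/C; 19:C/G; 22:A/G; 29:U/G; 30:G/C; 31:U/C; 33:U/C; 35:G/C; 46:A/C.
There are 12 differences over 48 sites, so p = 12/48 = 0.2500.

0.2500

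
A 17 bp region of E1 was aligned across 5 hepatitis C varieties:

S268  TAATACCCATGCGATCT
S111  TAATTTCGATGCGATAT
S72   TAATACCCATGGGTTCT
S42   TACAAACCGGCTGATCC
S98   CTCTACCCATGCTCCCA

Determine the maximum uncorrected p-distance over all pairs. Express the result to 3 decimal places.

Pairwise Hamming distances:
  S268 vs S111: 4
  S268 vs S72: 2
  S268 vs S42: 8
  S268 vs S98: 7
  S111 vs S72: 6
  S111 vs S42: 11
  S111 vs S98: 11
  S72 vs S42: 9
  S72 vs S98: 8
  S42 vs S98: 12
The largest is 12 mismatches, between S42 and S98; p = 12/17 = 0.706.

0.706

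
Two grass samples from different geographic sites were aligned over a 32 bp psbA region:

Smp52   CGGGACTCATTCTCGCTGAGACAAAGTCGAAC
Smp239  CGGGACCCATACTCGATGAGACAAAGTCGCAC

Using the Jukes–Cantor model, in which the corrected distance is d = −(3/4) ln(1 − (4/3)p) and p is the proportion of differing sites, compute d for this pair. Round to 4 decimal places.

0.1367

Mismatches occur at site 7 (T↔C), site 11 (T↔A), site 16 (C↔A), site 30 (A↔C).
p = 4/32 = 0.125000.
d = −0.75 · ln(1 − (4/3)·0.125000) = −0.75 · ln(0.833333) = −0.75 · (-0.182322) = 0.1367.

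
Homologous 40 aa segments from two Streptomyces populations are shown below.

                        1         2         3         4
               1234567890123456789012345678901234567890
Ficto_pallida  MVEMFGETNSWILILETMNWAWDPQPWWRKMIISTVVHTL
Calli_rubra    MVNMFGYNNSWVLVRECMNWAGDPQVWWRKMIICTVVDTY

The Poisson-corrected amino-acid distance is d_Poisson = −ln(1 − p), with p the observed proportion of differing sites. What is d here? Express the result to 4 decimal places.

Mismatches occur at site 3 (E→N), site 7 (E→Y), site 8 (T→N), site 12 (I→V), site 14 (I→V), site 15 (L→R), site 17 (T→C), site 22 (W→G), site 26 (P→V), site 34 (S→C), site 38 (H→D), site 40 (L→Y).
p = 12/40 = 0.300000.
d = −ln(1 − 0.300000) = −ln(0.700000) = 0.3567.

0.3567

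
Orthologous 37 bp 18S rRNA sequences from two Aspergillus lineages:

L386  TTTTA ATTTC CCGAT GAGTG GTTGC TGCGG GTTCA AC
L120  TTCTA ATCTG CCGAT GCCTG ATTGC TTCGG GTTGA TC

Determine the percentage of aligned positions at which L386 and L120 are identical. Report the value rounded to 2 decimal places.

The sequences differ at positions 3 (T/C), 8 (T/C), 10 (C/G), 17 (A/C), 18 (G/C), 21 (G/A), 27 (G/T), 34 (C/G), 36 (A/T).
28 of the 37 sites match, so the percent identity is 28/37 × 100 = 75.68%.

75.68%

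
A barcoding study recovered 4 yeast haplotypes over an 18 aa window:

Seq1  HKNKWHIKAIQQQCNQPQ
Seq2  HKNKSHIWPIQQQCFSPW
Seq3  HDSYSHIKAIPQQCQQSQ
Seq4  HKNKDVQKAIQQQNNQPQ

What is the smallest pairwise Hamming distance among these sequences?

4

Pairwise Hamming distances:
  Seq1 vs Seq2: 6
  Seq1 vs Seq3: 7
  Seq1 vs Seq4: 4
  Seq2 vs Seq3: 10
  Seq2 vs Seq4: 9
  Seq3 vs Seq4: 10
The smallest is 4, between Seq1 and Seq4.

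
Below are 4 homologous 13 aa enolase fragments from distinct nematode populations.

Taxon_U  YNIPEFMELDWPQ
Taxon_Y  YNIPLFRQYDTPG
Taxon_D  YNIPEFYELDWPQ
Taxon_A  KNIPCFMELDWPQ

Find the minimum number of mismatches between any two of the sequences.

1

Pairwise Hamming distances:
  Taxon_U vs Taxon_Y: 6
  Taxon_U vs Taxon_D: 1
  Taxon_U vs Taxon_A: 2
  Taxon_Y vs Taxon_D: 6
  Taxon_Y vs Taxon_A: 7
  Taxon_D vs Taxon_A: 3
The smallest is 1, between Taxon_U and Taxon_D.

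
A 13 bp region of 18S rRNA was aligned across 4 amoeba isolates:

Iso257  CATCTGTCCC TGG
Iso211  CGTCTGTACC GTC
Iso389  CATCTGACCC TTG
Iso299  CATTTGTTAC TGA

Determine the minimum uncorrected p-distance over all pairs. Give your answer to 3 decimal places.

0.154

Pairwise Hamming distances:
  Iso257 vs Iso211: 5
  Iso257 vs Iso389: 2
  Iso257 vs Iso299: 4
  Iso211 vs Iso389: 5
  Iso211 vs Iso299: 7
  Iso389 vs Iso299: 6
The smallest is 2 mismatches, between Iso257 and Iso389; p = 2/13 = 0.154.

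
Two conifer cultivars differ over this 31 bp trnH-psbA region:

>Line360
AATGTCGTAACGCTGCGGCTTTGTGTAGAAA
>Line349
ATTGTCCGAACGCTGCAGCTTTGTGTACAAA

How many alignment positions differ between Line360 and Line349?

The sequences differ at positions 2 (A/T), 7 (G/C), 8 (T/G), 17 (G/A), 28 (G/C).
That gives 5 mismatches out of 31 aligned sites, so the Hamming distance is 5.

5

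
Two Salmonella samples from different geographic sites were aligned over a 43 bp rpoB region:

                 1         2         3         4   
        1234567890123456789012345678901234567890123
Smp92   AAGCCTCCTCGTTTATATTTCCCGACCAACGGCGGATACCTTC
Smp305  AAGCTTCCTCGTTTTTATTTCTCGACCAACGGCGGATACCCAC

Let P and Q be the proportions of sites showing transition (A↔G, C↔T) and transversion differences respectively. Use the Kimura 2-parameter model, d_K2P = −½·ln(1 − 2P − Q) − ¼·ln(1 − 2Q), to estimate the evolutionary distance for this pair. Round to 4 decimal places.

Mismatches occur at site 5 (C→T, transition), site 15 (A→T, transversion), site 22 (C→T, transition), site 41 (T→C, transition), site 42 (T→A, transversion).
Of the 5 differences, 3 transitions and 2 transversions over 43 sites: P = 3/43 = 0.069767, Q = 2/43 = 0.046512.
d = −0.5·ln(0.813954) − 0.25·ln(0.906976) = −0.5·(-0.205851) − 0.25·(-0.097639) = 0.1273.

0.1273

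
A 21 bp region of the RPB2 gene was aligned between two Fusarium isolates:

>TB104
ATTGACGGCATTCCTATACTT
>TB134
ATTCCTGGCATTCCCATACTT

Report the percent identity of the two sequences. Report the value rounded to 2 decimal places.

80.95%

The sequences differ at positions 4 (G/C), 5 (A/C), 6 (C/T), 15 (T/C).
17 of the 21 sites match, so the percent identity is 17/21 × 100 = 80.95%.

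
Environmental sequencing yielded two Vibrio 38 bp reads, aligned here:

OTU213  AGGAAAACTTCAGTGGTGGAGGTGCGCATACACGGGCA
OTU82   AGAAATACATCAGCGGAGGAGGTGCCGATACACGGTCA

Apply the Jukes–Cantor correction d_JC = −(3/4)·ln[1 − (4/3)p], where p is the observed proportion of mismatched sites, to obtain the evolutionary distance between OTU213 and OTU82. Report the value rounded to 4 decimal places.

Differing sites — 3:G/A; 6:A/T; 9:T/A; 14:T/C; 17:T/A; 26:G/C; 27:C/G; 36:G/T.
p = 8/38 = 0.210526.
d = −0.75 · ln(1 − (4/3)·0.210526) = −0.75 · ln(0.719299) = −0.75 · (-0.329478) = 0.2471.

0.2471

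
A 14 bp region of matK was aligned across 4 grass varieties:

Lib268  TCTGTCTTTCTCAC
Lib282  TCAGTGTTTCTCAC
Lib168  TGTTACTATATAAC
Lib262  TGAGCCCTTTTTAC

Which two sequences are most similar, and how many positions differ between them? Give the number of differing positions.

Pairwise Hamming distances:
  Lib268 vs Lib282: 2
  Lib268 vs Lib168: 6
  Lib268 vs Lib262: 6
  Lib282 vs Lib168: 8
  Lib282 vs Lib262: 6
  Lib168 vs Lib262: 7
The smallest is 2, between Lib268 and Lib282.

2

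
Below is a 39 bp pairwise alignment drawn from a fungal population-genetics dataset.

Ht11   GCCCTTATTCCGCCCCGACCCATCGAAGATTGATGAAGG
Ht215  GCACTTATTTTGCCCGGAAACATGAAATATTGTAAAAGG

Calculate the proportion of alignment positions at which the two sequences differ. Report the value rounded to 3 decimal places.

0.308

Mismatches occur at site 3 (C/A), site 10 (C/T), site 11 (C/T), site 16 (C/G), site 19 (C/A), site 20 (C/A), site 24 (C/G), site 25 (G/A), site 28 (G/T), site 33 (A/T), site 34 (T/A), site 35 (G/A).
There are 12 differences over 39 sites, so p = 12/39 = 0.308.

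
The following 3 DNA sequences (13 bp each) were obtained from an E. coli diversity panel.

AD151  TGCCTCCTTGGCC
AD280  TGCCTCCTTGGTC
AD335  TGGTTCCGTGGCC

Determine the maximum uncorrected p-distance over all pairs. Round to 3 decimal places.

0.308

Pairwise Hamming distances:
  AD151 vs AD280: 1
  AD151 vs AD335: 3
  AD280 vs AD335: 4
The largest is 4 mismatches, between AD280 and AD335; p = 4/13 = 0.308.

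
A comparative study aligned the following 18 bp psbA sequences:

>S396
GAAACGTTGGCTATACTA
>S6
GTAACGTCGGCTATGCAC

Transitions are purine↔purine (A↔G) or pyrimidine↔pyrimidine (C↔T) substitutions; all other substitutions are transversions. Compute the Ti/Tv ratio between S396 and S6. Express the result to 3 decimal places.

0.667

Mismatches occur at site 2 (A/T, transversion), site 8 (T/C, transition), site 15 (A/G, transition), site 17 (T/A, transversion), site 18 (A/C, transversion).
Of the 5 differences, 2 transitions and 3 transversions, so Ti/Tv = 2/3 = 0.667.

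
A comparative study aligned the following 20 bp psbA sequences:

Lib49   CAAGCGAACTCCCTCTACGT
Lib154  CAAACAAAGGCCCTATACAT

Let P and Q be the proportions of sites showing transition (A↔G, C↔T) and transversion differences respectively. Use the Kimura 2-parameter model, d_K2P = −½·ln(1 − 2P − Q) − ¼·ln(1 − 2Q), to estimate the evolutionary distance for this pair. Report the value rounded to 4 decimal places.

Mismatches occur at site 4 (G/A, transition), site 6 (G/A, transition), site 9 (C/G, transversion), site 10 (T/G, transversion), site 15 (C/A, transversion), site 19 (G/A, transition).
Of the 6 differences, 3 transitions and 3 transversions over 20 sites: P = 3/20 = 0.150000, Q = 3/20 = 0.150000.
d = −0.5·ln(0.550000) − 0.25·ln(0.700000) = −0.5·(-0.597837) − 0.25·(-0.356675) = 0.3881.

0.3881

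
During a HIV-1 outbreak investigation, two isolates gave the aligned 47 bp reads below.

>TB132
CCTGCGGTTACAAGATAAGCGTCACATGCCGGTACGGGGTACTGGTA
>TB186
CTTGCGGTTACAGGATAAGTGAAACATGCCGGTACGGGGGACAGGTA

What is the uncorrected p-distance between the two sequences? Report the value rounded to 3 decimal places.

Mismatches occur at site 2 (C↔T), site 13 (A↔G), site 20 (C↔T), site 22 (T↔A), site 23 (C↔A), site 40 (T↔G), site 43 (T↔A).
There are 7 differences over 47 sites, so p = 7/47 = 0.149.

0.149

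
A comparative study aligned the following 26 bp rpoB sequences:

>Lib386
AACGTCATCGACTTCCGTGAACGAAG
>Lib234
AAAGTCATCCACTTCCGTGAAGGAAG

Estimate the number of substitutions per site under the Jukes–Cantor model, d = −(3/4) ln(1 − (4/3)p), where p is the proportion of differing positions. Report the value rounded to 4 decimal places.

Differing sites — 3:C/A; 10:G/C; 22:C/G.
p = 3/26 = 0.115385.
d = −0.75 · ln(1 − (4/3)·0.115385) = −0.75 · ln(0.846153) = −0.75 · (-0.167055) = 0.1253.

0.1253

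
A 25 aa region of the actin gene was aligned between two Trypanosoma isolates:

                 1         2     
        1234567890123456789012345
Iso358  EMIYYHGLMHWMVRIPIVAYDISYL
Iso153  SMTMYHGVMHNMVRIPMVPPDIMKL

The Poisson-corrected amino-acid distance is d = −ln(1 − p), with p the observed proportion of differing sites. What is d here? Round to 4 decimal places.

The sequences differ at positions 1 (E/S), 3 (I/T), 4 (Y/M), 8 (L/V), 11 (W/N), 17 (I/M), 19 (A/P), 20 (Y/P), 23 (S/M), 24 (Y/K).
p = 10/25 = 0.400000.
d = −ln(1 − 0.400000) = −ln(0.600000) = 0.5108.

0.5108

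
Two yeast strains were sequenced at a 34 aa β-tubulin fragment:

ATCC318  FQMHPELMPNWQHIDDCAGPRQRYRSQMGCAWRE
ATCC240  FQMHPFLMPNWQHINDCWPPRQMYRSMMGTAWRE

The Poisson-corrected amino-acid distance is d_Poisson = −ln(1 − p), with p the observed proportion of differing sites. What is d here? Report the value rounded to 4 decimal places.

0.2305

The sequences differ at positions 6 (E/F), 15 (D/N), 18 (A/W), 19 (G/P), 23 (R/M), 27 (Q/M), 30 (C/T).
p = 7/34 = 0.205882.
d = −ln(1 − 0.205882) = −ln(0.794118) = 0.2305.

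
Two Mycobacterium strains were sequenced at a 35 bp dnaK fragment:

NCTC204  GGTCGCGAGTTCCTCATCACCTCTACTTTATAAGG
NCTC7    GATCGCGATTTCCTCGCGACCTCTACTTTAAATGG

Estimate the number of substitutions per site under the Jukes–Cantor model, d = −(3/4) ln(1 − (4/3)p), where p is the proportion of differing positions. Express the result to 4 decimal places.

0.2326

The sequences differ at positions 2 (G/A), 9 (G/T), 16 (A/G), 17 (T/C), 18 (C/G), 31 (T/A), 33 (A/T).
p = 7/35 = 0.200000.
d = −0.75 · ln(1 − (4/3)·0.200000) = −0.75 · ln(0.733333) = −0.75 · (-0.310155) = 0.2326.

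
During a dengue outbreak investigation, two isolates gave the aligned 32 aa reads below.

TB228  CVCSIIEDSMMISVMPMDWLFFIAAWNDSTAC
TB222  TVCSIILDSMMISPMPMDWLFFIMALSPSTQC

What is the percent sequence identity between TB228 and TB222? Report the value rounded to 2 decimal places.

75.00%

The sequences differ at positions 1 (C/T), 7 (E/L), 14 (V/P), 24 (A/M), 26 (W/L), 27 (N/S), 28 (D/P), 31 (A/Q).
24 of the 32 sites match, so the percent identity is 24/32 × 100 = 75.00%.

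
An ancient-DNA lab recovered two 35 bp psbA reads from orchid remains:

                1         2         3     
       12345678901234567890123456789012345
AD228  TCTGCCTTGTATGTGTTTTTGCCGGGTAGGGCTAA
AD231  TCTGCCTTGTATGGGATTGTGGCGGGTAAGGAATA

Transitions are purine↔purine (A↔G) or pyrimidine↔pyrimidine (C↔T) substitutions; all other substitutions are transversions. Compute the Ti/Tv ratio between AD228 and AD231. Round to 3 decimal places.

Differing sites — 14:T/G (Tv); 16:T/A (Tv); 19:T/G (Tv); 22:C/G (Tv); 29:G/A (Ti); 32:C/A (Tv); 33:T/A (Tv); 34:A/T (Tv).
Of the 8 differences, 1 transition and 7 transversions, so Ti/Tv = 1/7 = 0.143.

0.143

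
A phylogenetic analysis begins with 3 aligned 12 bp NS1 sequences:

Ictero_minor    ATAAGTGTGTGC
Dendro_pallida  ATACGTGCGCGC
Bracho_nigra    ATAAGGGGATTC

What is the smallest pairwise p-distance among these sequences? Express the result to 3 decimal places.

0.250

Pairwise Hamming distances:
  Ictero_minor vs Dendro_pallida: 3
  Ictero_minor vs Bracho_nigra: 4
  Dendro_pallida vs Bracho_nigra: 6
The smallest is 3 mismatches, between Ictero_minor and Dendro_pallida; p = 3/12 = 0.250.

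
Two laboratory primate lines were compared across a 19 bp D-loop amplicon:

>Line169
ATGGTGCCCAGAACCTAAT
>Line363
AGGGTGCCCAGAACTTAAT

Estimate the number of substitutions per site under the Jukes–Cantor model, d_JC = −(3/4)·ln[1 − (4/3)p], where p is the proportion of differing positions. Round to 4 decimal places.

0.1134

The sequences differ at positions 2 (T/G), 15 (C/T).
p = 2/19 = 0.105263.
d = −0.75 · ln(1 − (4/3)·0.105263) = −0.75 · ln(0.859649) = −0.75 · (-0.151231) = 0.1134.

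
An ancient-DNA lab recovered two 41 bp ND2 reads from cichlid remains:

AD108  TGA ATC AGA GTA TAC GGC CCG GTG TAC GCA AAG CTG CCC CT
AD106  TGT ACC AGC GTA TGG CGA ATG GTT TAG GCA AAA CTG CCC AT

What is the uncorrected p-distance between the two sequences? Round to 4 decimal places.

The sequences differ at positions 3 (A/T), 5 (T/C), 9 (A/C), 14 (A/G), 15 (C/G), 16 (G/C), 18 (C/A), 19 (C/A), 20 (C/T), 24 (G/T), 27 (C/G), 33 (G/A), 40 (C/A).
There are 13 differences over 41 sites, so p = 13/41 = 0.3171.

0.3171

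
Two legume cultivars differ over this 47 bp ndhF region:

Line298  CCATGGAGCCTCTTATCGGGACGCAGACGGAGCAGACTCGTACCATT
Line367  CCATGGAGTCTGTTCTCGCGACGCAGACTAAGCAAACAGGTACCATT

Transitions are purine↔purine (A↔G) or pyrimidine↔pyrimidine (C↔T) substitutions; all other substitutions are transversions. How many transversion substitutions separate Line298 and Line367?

Differing sites — 9:C/T (Ti); 12:C/G (Tv); 15:A/C (Tv); 19:G/C (Tv); 29:G/T (Tv); 30:G/A (Ti); 35:G/A (Ti); 38:T/A (Tv); 39:C/G (Tv).
Of the 9 differences, 3 transitions and 6 transversions, so the answer is 6.

6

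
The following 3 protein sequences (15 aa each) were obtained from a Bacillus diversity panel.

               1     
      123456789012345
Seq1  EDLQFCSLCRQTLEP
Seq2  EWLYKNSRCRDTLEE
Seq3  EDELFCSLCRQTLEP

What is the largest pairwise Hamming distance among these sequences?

8

Pairwise Hamming distances:
  Seq1 vs Seq2: 7
  Seq1 vs Seq3: 2
  Seq2 vs Seq3: 8
The largest is 8, between Seq2 and Seq3.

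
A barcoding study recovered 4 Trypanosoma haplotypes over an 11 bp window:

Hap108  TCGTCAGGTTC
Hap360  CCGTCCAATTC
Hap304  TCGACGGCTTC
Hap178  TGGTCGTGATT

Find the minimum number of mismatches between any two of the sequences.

Pairwise Hamming distances:
  Hap108 vs Hap360: 4
  Hap108 vs Hap304: 3
  Hap108 vs Hap178: 5
  Hap360 vs Hap304: 5
  Hap360 vs Hap178: 7
  Hap304 vs Hap178: 6
The smallest is 3, between Hap108 and Hap304.

3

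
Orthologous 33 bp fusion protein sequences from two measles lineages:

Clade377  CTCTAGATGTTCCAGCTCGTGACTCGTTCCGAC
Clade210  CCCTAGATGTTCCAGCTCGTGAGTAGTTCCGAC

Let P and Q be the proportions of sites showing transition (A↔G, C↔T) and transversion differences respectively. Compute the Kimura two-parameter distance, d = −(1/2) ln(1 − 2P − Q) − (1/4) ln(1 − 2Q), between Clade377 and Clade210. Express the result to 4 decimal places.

0.0969

Mismatches occur at site 2 (T/C, transition), site 23 (C/G, transversion), site 25 (C/A, transversion).
Of the 3 differences, 1 transition and 2 transversions over 33 sites: P = 1/33 = 0.030303, Q = 2/33 = 0.060606.
d = −0.5·ln(0.878788) − 0.25·ln(0.878788) = −0.5·(-0.129212) − 0.25·(-0.129212) = 0.0969.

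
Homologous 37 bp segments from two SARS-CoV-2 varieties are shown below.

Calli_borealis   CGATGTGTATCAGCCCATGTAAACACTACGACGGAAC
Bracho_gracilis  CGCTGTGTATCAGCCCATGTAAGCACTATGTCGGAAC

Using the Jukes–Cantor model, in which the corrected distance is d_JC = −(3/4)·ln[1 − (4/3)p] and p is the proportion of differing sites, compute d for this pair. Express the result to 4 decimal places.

Differing sites — 3:A/C; 23:A/G; 29:C/T; 31:A/T.
p = 4/37 = 0.108108.
d = −0.75 · ln(1 − (4/3)·0.108108) = −0.75 · ln(0.855856) = −0.75 · (-0.155653) = 0.1167.

0.1167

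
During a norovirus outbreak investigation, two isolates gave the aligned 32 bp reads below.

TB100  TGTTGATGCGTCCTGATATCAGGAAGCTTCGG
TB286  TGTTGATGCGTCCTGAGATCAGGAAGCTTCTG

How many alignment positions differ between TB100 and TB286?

Mismatches occur at site 17 (T/G), site 31 (G/T).
That gives 2 mismatches out of 32 aligned sites, so the Hamming distance is 2.

2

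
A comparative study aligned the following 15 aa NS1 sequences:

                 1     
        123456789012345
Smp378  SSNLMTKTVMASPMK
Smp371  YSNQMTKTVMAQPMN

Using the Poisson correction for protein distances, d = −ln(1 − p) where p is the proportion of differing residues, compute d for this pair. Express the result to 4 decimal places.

0.3102

Differing sites — 1:S/Y; 4:L/Q; 12:S/Q; 15:K/N.
p = 4/15 = 0.266667.
d = −ln(1 − 0.266667) = −ln(0.733333) = 0.3102.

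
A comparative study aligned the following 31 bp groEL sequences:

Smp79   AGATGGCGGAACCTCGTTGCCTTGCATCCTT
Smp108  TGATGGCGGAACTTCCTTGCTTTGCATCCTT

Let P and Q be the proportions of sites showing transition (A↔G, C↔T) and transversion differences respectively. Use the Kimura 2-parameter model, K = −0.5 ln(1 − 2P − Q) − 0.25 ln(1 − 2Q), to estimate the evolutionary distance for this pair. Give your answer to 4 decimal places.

Mismatches occur at site 1 (A→T, transversion), site 13 (C→T, transition), site 16 (G→C, transversion), site 21 (C→T, transition).
Of the 4 differences, 2 transitions and 2 transversions over 31 sites: P = 2/31 = 0.064516, Q = 2/31 = 0.064516.
d = −0.5·ln(0.806452) − 0.25·ln(0.870968) = −0.5·(-0.215111) − 0.25·(-0.138150) = 0.1421.

0.1421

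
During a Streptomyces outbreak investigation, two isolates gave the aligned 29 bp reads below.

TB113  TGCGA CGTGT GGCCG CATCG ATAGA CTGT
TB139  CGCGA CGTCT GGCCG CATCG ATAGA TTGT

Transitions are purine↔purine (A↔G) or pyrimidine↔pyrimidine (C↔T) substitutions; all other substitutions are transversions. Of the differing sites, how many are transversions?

Mismatches occur at site 1 (T↔C, transition), site 9 (G↔C, transversion), site 26 (C↔T, transition).
Of the 3 differences, 2 transitions and 1 transversion, so the answer is 1.

1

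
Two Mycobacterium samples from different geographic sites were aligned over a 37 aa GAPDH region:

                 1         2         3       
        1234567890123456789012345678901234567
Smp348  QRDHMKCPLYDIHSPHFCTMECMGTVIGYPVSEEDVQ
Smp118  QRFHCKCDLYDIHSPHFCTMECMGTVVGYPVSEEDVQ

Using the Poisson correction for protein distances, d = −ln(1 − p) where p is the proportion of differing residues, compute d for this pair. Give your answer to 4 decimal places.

0.1144

The sequences differ at positions 3 (D/F), 5 (M/C), 8 (P/D), 27 (I/V).
p = 4/37 = 0.108108.
d = −ln(1 − 0.108108) = −ln(0.891892) = 0.1144.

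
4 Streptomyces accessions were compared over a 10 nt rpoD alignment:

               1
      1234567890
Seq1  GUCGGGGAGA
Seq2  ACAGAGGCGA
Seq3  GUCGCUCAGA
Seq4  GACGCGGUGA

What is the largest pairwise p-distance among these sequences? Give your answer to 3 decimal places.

Pairwise Hamming distances:
  Seq1 vs Seq2: 5
  Seq1 vs Seq3: 3
  Seq1 vs Seq4: 3
  Seq2 vs Seq3: 7
  Seq2 vs Seq4: 5
  Seq3 vs Seq4: 4
The largest is 7 mismatches, between Seq2 and Seq3; p = 7/10 = 0.700.

0.700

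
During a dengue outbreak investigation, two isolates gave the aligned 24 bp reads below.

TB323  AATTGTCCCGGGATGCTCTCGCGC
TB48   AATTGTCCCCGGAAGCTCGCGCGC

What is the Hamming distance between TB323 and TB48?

The sequences differ at positions 10 (G/C), 14 (T/A), 19 (T/G).
That gives 3 mismatches out of 24 aligned sites, so the Hamming distance is 3.

3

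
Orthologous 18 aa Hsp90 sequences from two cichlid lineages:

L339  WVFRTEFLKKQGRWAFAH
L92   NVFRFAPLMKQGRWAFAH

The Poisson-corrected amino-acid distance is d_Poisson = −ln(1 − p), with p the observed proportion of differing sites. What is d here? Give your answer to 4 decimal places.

The sequences differ at positions 1 (W/N), 5 (T/F), 6 (E/A), 7 (F/P), 9 (K/M).
p = 5/18 = 0.277778.
d = −ln(1 − 0.277778) = −ln(0.722222) = 0.3254.

0.3254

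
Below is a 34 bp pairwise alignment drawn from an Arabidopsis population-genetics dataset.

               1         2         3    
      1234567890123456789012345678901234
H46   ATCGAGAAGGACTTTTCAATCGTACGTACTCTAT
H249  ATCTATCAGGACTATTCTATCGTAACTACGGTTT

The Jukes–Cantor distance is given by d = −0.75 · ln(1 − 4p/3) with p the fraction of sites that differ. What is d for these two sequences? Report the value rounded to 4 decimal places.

Mismatches occur at site 4 (G↔T), site 6 (G↔T), site 7 (A↔C), site 14 (T↔A), site 18 (A↔T), site 25 (C↔A), site 26 (G↔C), site 30 (T↔G), site 31 (C↔G), site 33 (A↔T).
p = 10/34 = 0.294118.
d = −0.75 · ln(1 − (4/3)·0.294118) = −0.75 · ln(0.607843) = −0.75 · (-0.497839) = 0.3734.

0.3734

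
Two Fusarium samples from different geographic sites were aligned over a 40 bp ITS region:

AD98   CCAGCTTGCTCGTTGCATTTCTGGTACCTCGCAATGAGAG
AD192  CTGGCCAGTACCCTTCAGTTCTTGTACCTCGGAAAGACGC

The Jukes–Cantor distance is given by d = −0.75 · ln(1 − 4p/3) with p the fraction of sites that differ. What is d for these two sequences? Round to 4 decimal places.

0.5716

Mismatches occur at site 2 (C↔T), site 3 (A↔G), site 6 (T↔C), site 7 (T↔A), site 9 (C↔T), site 10 (T↔A), site 12 (G↔C), site 13 (T↔C), site 15 (G↔T), site 18 (T↔G), site 23 (G↔T), site 32 (C↔G), site 35 (T↔A), site 38 (G↔C), site 39 (A↔G), site 40 (G↔C).
p = 16/40 = 0.400000.
d = −0.75 · ln(1 − (4/3)·0.400000) = −0.75 · ln(0.466667) = −0.75 · (-0.762139) = 0.5716.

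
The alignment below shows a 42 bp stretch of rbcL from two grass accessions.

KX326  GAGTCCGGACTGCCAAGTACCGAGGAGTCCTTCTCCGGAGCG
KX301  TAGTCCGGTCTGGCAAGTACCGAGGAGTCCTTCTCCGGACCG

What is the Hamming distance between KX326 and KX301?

The sequences differ at positions 1 (G/T), 9 (A/T), 13 (C/G), 40 (G/C).
That gives 4 mismatches out of 42 aligned sites, so the Hamming distance is 4.

4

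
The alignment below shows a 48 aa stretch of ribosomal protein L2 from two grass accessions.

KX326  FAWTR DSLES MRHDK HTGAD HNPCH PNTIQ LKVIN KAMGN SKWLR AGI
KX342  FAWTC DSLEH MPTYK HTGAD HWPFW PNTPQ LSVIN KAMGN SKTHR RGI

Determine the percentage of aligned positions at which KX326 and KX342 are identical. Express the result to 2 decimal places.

72.92%

Differing sites — 5:R/C; 10:S/H; 12:R/P; 13:H/T; 14:D/Y; 22:N/W; 24:C/F; 25:H/W; 29:I/P; 32:K/S; 43:W/T; 44:L/H; 46:A/R.
35 of the 48 sites match, so the percent identity is 35/48 × 100 = 72.92%.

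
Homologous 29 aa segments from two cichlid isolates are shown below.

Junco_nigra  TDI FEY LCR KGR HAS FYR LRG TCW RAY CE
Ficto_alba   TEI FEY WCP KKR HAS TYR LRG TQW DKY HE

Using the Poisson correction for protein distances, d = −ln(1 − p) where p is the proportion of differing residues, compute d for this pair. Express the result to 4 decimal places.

0.3716

The sequences differ at positions 2 (D/E), 7 (L/W), 9 (R/P), 11 (G/K), 16 (F/T), 23 (C/Q), 25 (R/D), 26 (A/K), 28 (C/H).
p = 9/29 = 0.310345.
d = −ln(1 − 0.310345) = −ln(0.689655) = 0.3716.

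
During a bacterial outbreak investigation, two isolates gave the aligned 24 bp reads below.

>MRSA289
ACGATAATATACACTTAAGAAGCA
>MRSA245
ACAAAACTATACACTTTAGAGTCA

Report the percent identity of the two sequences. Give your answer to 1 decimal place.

75.0%

The sequences differ at positions 3 (G/A), 5 (T/A), 7 (A/C), 17 (A/T), 21 (A/G), 22 (G/T).
18 of the 24 sites match, so the percent identity is 18/24 × 100 = 75.0%.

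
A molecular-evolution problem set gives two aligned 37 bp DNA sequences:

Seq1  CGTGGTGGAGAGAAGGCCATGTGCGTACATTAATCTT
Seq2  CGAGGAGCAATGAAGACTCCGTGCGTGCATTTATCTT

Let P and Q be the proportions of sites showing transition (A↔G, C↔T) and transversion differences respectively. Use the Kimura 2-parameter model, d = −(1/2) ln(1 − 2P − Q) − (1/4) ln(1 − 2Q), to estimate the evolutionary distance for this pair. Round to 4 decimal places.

Mismatches occur at site 3 (T/A, transversion), site 6 (T/A, transversion), site 8 (G/C, transversion), site 10 (G/A, transition), site 11 (A/T, transversion), site 16 (G/A, transition), site 18 (C/T, transition), site 19 (A/C, transversion), site 20 (T/C, transition), site 27 (A/G, transition), site 32 (A/T, transversion).
Of the 11 differences, 5 transitions and 6 transversions over 37 sites: P = 5/37 = 0.135135, Q = 6/37 = 0.162162.
d = −0.5·ln(0.567568) − 0.25·ln(0.675676) = −0.5·(-0.566395) − 0.25·(-0.392042) = 0.3812.

0.3812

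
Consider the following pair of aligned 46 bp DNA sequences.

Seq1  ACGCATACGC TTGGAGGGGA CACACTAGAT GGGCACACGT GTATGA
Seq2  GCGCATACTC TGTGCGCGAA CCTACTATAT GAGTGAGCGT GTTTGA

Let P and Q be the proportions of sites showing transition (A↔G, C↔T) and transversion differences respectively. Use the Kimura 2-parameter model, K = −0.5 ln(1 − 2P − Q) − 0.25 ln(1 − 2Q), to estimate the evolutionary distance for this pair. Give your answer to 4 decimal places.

0.4707

Differing sites — 1:A/G (Ti); 9:G/T (Tv); 12:T/G (Tv); 13:G/T (Tv); 15:A/C (Tv); 17:G/C (Tv); 19:G/A (Ti); 22:A/C (Tv); 23:C/T (Ti); 28:G/T (Tv); 32:G/A (Ti); 34:C/T (Ti); 35:A/G (Ti); 36:C/A (Tv); 37:A/G (Ti); 43:A/T (Tv).
Of the 16 differences, 7 transitions and 9 transversions over 46 sites: P = 7/46 = 0.152174, Q = 9/46 = 0.195652.
d = −0.5·ln(0.500000) − 0.25·ln(0.608696) = −0.5·(-0.693147) − 0.25·(-0.496436) = 0.4707.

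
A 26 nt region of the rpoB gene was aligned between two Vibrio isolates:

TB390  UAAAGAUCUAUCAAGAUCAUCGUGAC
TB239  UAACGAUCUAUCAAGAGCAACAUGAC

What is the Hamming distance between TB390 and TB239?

4

The sequences differ at positions 4 (A/C), 17 (U/G), 20 (U/A), 22 (G/A).
That gives 4 mismatches out of 26 aligned sites, so the Hamming distance is 4.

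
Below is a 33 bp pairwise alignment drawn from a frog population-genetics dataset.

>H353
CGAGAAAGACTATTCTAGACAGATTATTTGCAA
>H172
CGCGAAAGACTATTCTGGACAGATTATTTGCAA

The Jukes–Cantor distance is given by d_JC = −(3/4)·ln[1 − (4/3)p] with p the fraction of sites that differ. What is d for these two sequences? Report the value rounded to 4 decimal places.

0.0632

Mismatches occur at site 3 (A/C), site 17 (A/G).
p = 2/33 = 0.060606.
d = −0.75 · ln(1 − (4/3)·0.060606) = −0.75 · ln(0.919192) = −0.75 · (-0.084260) = 0.0632.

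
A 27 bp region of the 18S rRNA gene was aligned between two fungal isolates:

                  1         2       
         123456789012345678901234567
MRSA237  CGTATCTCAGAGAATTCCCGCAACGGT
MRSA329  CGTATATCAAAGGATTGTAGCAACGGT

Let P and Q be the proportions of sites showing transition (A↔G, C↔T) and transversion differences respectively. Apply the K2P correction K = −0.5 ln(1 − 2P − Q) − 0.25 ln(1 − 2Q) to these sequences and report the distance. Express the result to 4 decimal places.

The sequences differ at positions 6 (C/A, transversion), 10 (G/A, transition), 13 (A/G, transition), 17 (C/G, transversion), 18 (C/T, transition), 19 (C/A, transversion).
Of the 6 differences, 3 transitions and 3 transversions over 27 sites: P = 3/27 = 0.111111, Q = 3/27 = 0.111111.
d = −0.5·ln(0.666667) − 0.25·ln(0.777778) = −0.5·(-0.405465) − 0.25·(-0.251314) = 0.2656.

0.2656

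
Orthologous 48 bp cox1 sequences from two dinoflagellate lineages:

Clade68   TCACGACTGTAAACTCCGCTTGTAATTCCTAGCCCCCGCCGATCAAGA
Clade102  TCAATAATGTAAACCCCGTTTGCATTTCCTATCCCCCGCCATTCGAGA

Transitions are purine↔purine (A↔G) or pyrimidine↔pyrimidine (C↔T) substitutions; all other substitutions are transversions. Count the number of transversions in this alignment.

Differing sites — 4:C/A (Tv); 5:G/T (Tv); 7:C/A (Tv); 15:T/C (Ti); 19:C/T (Ti); 23:T/C (Ti); 25:A/T (Tv); 32:G/T (Tv); 41:G/A (Ti); 42:A/T (Tv); 45:A/G (Ti).
Of the 11 differences, 5 transitions and 6 transversions, so the answer is 6.

6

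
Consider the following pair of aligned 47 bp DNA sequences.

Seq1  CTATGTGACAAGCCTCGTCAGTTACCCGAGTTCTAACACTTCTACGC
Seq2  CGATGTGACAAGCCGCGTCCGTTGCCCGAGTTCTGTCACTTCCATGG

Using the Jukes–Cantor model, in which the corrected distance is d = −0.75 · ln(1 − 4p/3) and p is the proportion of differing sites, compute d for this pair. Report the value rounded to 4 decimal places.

0.2211

Mismatches occur at site 2 (T↔G), site 15 (T↔G), site 20 (A↔C), site 24 (A↔G), site 35 (A↔G), site 36 (A↔T), site 43 (T↔C), site 45 (C↔T), site 47 (C↔G).
p = 9/47 = 0.191489.
d = −0.75 · ln(1 − (4/3)·0.191489) = −0.75 · ln(0.744681) = −0.75 · (-0.294799) = 0.2211.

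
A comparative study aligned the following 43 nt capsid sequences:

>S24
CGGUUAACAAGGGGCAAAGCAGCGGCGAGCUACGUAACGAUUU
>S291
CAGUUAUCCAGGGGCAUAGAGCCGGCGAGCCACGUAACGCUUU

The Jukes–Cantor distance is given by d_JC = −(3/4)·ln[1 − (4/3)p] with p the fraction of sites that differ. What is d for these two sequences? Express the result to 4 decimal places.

0.2454

The sequences differ at positions 2 (G/A), 7 (A/U), 9 (A/C), 17 (A/U), 20 (C/A), 21 (A/G), 22 (G/C), 31 (U/C), 40 (A/C).
p = 9/43 = 0.209302.
d = −0.75 · ln(1 − (4/3)·0.209302) = −0.75 · ln(0.720931) = −0.75 · (-0.327212) = 0.2454.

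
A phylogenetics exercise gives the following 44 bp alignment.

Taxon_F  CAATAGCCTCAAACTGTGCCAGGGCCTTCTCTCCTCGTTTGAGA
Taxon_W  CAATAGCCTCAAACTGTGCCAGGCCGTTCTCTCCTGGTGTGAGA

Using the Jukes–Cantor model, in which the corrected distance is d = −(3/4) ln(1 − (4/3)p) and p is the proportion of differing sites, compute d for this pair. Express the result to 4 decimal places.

Mismatches occur at site 24 (G/C), site 26 (C/G), site 36 (C/G), site 39 (T/G).
p = 4/44 = 0.090909.
d = −0.75 · ln(1 − (4/3)·0.090909) = −0.75 · ln(0.878788) = −0.75 · (-0.129212) = 0.0969.

0.0969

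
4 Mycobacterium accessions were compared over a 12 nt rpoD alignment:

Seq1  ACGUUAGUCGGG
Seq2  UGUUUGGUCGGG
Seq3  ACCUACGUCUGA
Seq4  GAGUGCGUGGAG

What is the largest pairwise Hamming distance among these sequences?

8

Pairwise Hamming distances:
  Seq1 vs Seq2: 4
  Seq1 vs Seq3: 5
  Seq1 vs Seq4: 6
  Seq2 vs Seq3: 7
  Seq2 vs Seq4: 7
  Seq3 vs Seq4: 8
The largest is 8, between Seq3 and Seq4.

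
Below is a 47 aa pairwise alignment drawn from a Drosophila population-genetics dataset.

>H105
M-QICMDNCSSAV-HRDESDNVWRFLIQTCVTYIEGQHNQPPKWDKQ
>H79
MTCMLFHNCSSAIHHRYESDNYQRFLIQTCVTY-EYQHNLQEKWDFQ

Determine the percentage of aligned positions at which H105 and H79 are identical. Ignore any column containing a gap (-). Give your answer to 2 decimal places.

Excluding the 3 gap columns leaves 44 comparable sites.
Differing sites — 3:Q/C; 4:I/M; 5:C/L; 6:M/F; 7:D/H; 13:V/I; 17:D/Y; 22:V/Y; 23:W/Q; 36:G/Y; 40:Q/L; 41:P/Q; 42:P/E; 46:K/F.
30 of the 44 comparable sites match, so the percent identity is 30/44 × 100 = 68.18%.

68.18%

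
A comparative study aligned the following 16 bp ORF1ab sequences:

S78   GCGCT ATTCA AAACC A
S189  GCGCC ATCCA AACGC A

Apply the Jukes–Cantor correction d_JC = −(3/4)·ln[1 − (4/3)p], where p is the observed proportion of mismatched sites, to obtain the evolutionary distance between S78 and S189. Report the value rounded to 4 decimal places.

0.3041

The sequences differ at positions 5 (T/C), 8 (T/C), 13 (A/C), 14 (C/G).
p = 4/16 = 0.250000.
d = −0.75 · ln(1 − (4/3)·0.250000) = −0.75 · ln(0.666667) = −0.75 · (-0.405465) = 0.3041.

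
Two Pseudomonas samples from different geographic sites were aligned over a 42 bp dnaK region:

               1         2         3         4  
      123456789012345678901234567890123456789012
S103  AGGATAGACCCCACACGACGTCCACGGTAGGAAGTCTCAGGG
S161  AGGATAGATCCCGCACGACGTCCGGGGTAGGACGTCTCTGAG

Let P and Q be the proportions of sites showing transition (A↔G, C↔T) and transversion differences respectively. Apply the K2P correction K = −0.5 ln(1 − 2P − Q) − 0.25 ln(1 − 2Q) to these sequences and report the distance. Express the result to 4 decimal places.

0.1904

The sequences differ at positions 9 (C/T, transition), 13 (A/G, transition), 24 (A/G, transition), 25 (C/G, transversion), 33 (A/C, transversion), 39 (A/T, transversion), 41 (G/A, transition).
Of the 7 differences, 4 transitions and 3 transversions over 42 sites: P = 4/42 = 0.095238, Q = 3/42 = 0.071429.
d = −0.5·ln(0.738095) − 0.25·ln(0.857142) = −0.5·(-0.303683) − 0.25·(-0.154152) = 0.1904.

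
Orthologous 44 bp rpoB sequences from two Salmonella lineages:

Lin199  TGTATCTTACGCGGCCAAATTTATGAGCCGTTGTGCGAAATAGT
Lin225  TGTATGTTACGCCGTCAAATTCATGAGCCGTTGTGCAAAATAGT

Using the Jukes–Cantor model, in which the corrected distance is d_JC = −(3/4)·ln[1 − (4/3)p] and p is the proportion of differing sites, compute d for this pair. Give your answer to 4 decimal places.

0.1232

Mismatches occur at site 6 (C→G), site 13 (G→C), site 15 (C→T), site 22 (T→C), site 37 (G→A).
p = 5/44 = 0.113636.
d = −0.75 · ln(1 − (4/3)·0.113636) = −0.75 · ln(0.848485) = −0.75 · (-0.164303) = 0.1232.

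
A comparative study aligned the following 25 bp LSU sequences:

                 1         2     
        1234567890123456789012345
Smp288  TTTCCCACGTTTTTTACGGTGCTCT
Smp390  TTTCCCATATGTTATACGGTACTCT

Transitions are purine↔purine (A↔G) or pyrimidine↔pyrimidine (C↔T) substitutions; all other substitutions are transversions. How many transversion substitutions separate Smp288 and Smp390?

Differing sites — 8:C/T (Ti); 9:G/A (Ti); 11:T/G (Tv); 14:T/A (Tv); 21:G/A (Ti).
Of the 5 differences, 3 transitions and 2 transversions, so the answer is 2.

2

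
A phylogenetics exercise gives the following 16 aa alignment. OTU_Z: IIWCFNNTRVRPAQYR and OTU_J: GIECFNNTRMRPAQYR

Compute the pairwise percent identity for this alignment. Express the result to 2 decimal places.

Mismatches occur at site 1 (I↔G), site 3 (W↔E), site 10 (V↔M).
13 of the 16 sites match, so the percent identity is 13/16 × 100 = 81.25%.

81.25%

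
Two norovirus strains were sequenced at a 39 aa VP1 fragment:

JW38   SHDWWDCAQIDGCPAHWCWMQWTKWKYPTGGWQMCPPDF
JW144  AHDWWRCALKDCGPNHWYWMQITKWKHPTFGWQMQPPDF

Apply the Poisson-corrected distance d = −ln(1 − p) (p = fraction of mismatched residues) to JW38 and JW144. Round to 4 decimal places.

0.3677

Differing sites — 1:S/A; 6:D/R; 9:Q/L; 10:I/K; 12:G/C; 13:C/G; 15:A/N; 18:C/Y; 22:W/I; 27:Y/H; 30:G/F; 35:C/Q.
p = 12/39 = 0.307692.
d = −ln(1 − 0.307692) = −ln(0.692308) = 0.3677.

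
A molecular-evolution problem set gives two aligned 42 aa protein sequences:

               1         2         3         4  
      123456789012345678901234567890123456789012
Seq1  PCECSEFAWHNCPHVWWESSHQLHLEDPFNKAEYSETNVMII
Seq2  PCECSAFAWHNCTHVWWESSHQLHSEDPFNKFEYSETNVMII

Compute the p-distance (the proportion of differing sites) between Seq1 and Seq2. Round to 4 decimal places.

Mismatches occur at site 6 (E/A), site 13 (P/T), site 25 (L/S), site 32 (A/F).
There are 4 differences over 42 sites, so p = 4/42 = 0.0952.

0.0952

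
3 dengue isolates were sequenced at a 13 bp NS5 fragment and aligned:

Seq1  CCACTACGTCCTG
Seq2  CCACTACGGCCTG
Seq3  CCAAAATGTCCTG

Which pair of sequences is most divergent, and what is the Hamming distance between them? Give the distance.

4

Pairwise Hamming distances:
  Seq1 vs Seq2: 1
  Seq1 vs Seq3: 3
  Seq2 vs Seq3: 4
The largest is 4, between Seq2 and Seq3.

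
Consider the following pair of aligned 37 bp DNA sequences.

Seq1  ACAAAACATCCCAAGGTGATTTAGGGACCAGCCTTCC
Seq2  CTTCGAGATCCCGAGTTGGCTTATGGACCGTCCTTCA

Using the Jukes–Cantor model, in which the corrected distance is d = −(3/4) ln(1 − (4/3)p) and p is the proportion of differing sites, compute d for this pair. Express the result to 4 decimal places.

0.5266

Mismatches occur at site 1 (A↔C), site 2 (C↔T), site 3 (A↔T), site 4 (A↔C), site 5 (A↔G), site 7 (C↔G), site 13 (A↔G), site 16 (G↔T), site 19 (A↔G), site 20 (T↔C), site 24 (G↔T), site 30 (A↔G), site 31 (G↔T), site 37 (C↔A).
p = 14/37 = 0.378378.
d = −0.75 · ln(1 − (4/3)·0.378378) = −0.75 · ln(0.495496) = −0.75 · (-0.702196) = 0.5266.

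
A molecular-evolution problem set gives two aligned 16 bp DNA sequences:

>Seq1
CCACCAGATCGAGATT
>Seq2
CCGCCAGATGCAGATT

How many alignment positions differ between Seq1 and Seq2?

3

Mismatches occur at site 3 (A/G), site 10 (C/G), site 11 (G/C).
That gives 3 mismatches out of 16 aligned sites, so the Hamming distance is 3.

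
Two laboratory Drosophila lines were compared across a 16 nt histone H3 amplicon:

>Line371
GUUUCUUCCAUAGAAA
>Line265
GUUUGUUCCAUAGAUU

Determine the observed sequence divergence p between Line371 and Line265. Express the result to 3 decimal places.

0.188

Mismatches occur at site 5 (C↔G), site 15 (A↔U), site 16 (A↔U).
There are 3 differences over 16 sites, so p = 3/16 = 0.188.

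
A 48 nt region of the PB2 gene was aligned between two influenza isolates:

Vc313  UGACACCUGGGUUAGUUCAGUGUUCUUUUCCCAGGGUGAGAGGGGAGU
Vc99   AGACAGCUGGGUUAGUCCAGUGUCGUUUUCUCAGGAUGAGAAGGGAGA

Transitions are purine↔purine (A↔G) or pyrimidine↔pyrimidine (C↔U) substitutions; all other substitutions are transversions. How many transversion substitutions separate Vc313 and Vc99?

The sequences differ at positions 1 (U/A, transversion), 6 (C/G, transversion), 17 (U/C, transition), 24 (U/C, transition), 25 (C/G, transversion), 31 (C/U, transition), 36 (G/A, transition), 42 (G/A, transition), 48 (U/A, transversion).
Of the 9 differences, 5 transitions and 4 transversions, so the answer is 4.

4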